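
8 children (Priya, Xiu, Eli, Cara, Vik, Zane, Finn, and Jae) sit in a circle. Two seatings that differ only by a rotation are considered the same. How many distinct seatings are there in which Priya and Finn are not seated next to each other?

All circular seatings of 8 people number (7)! = 5040.
Those with Priya next to Finn: fuse the pair into one unit and seat 7 units around a circle — 2·(6)! = 1440.
Subtracting, 5040 − 1440 = 3600.

3600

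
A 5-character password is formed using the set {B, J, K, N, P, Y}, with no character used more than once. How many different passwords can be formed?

720

This is a permutation of 5 out of 6: P(6,5) = 6!/1!.
6 × 5 × 4 × 3 × 2 = 720.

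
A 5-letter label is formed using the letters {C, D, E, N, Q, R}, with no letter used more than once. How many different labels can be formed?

720

This is a permutation of 5 out of 6: P(6,5) = 6!/1!.
6 × 5 × 4 × 3 × 2 = 720.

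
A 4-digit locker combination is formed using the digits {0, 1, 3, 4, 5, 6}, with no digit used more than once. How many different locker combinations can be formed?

Choose and order 4 of the 6 symbols: the first digit has 6 options, the next 5, then 4, 3.
6 × 5 × 4 × 3 = 360.

360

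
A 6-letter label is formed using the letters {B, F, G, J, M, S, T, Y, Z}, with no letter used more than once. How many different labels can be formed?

Choose and order 6 of the 9 symbols: the first letter has 9 options, the next 8, and so on down to 4.
9 × 8 × 7 × 6 × 5 × 4 = 60480.

60480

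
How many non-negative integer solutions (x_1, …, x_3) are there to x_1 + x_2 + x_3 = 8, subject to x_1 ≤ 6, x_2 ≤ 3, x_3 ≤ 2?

9

Ignoring the caps, the number of non-negative solutions to x_1+…+x_3 = 8 is C(10,2) = 45.
Subtract solutions that violate a single cap (substitute x_i' = x_i − (cap_i+1)): x_1 ≥ 7 gives C(3,2) = 3; x_2 ≥ 4 gives C(6,2) = 15; x_3 ≥ 3 gives C(7,2) = 21. Together 39.
Add back pairs where two caps are both exceeded: 0 + 0 + 3 = 3.
By inclusion–exclusion the count is 45 − 39 + 3 = 9.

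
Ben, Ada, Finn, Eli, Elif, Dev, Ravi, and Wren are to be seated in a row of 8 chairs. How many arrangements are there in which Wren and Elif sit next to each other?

10080

Glue Wren and Elif into one block (2 internal orders), leaving 7 units to arrange in a row.
So the count is 2·(7)! = 10080.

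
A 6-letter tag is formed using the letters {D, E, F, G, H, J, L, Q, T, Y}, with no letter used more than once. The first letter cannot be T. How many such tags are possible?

136080

The first letter has 10−1 = 9 choices (anything except T).
The remaining 5 letters are filled from the other 9 symbols without repetition: 9 × 8 × 7 × 6 × 5 = 15120.
Total: 9 × 15120 = 136080.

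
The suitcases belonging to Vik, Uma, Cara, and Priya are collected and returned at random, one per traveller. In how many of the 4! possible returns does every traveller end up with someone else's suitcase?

This is the derangement count D_4: permutations of 4 items with no fixed point.
By inclusion–exclusion this is Σ_{j=0}^{4} (−1)^j C(4,j)·(4−j)!.
Computing: 24 − 24 + 12 − 4 + 1 = 9.

9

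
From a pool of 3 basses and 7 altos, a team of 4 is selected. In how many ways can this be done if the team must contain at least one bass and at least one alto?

175

With no constraint there are C(10,4) = 210 possible selections.
Subtract selections that omit an entire group: no basses → C(7,4) = 35; no altos → C(3,4) = 0.
Both groups omitted at once is impossible, so 210 − 35 = 175.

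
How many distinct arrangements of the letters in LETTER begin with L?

With the first slot taken by L, it remains to arrange the other 5 letters (ETTER).
Those 5 letters have E appearing twice and T appearing twice, giving (5)!/(2!·2!) = 30.

30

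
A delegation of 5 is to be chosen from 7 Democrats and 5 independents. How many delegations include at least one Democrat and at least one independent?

770

Total 5-person selections from all 12: C(12,5) = 792.
Selections missing a whole group: no Democrats → C(5,5) = 1; no independents → C(7,5) = 21.
Both groups omitted at once is impossible, so 792 − 22 = 770.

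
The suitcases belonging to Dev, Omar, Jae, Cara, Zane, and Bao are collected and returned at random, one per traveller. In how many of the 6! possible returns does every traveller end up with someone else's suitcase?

This is the derangement count D_6: permutations of 6 items with no fixed point.
By inclusion–exclusion this is Σ_{j=0}^{6} (−1)^j C(6,j)·(6−j)!.
Computing: 720 − 720 + 360 − 120 + 30 − 6 + 1 = 265.

265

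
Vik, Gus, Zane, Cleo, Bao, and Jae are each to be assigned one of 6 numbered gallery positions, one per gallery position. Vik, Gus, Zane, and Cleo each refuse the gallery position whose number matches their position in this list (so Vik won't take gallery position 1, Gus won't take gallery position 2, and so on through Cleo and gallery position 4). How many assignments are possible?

Let Aᵢ (for 1 ≤ i ≤ 4) be the placements that put person i in their forbidden gallery position. Any j of these fix j positions, leaving (6−j)! ways to fill the rest, and there are C(4,j) ways to pick which j.
By inclusion–exclusion, the number of valid placements is Σ_{j=0}^{4} (−1)^j C(4,j)·(6−j)!.
Computing: 720 − 480 + 144 − 24 + 2 = 362.

362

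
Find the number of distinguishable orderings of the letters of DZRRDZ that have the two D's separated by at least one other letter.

There are 6!/(2!·2!·2!) = 90 arrangements of DZRRDZ in total.
If the two D's are adjacent, glue them into one block, leaving 5 items to arrange: (5)!/(2!·2!) = 30 ways.
Hence 90 − 30 = 60.

60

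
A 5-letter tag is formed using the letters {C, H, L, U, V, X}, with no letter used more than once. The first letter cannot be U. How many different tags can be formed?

The first letter has 6−1 = 5 choices (anything except U).
The remaining 4 letters are filled from the other 5 symbols without repetition: 5 × 4 × 3 × 2 = 120.
Total: 5 × 120 = 600.

600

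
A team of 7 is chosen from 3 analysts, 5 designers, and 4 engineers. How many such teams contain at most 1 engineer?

Split by how many engineers are chosen (0 through 1).
Sum: C(4,0)·C(8,7) + C(4,1)·C(8,6) = 8 + 112 = 120.

120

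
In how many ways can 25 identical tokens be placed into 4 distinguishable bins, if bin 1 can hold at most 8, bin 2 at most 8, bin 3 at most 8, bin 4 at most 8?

120

Without the upper bounds there are C(28,3) = 3276 ways to split 25 among 4 bins.
Subtract solutions that violate a single cap (substitute x_i' = x_i − (cap_i+1)): x_1 ≥ 9 gives C(19,3) = 969; x_2 ≥ 9 gives C(19,3) = 969; x_3 ≥ 9 gives C(19,3) = 969; x_4 ≥ 9 gives C(19,3) = 969. Together 3876.
Add back pairs where two caps are both exceeded: 120 + 120 + 120 + 120 + 120 + 120 = 720.
By inclusion–exclusion the count is 3276 − 3876 + 720 = 120.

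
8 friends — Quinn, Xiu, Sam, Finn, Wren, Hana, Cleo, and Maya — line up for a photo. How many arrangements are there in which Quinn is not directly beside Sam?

30240

Of the 8! = 40320 arrangements, those with Quinn and Sam adjacent number 2 × 7! = 10080 (treat the pair as a block with 2 internal orders).
So 40320 − 10080 = 30240 arrangements keep them apart.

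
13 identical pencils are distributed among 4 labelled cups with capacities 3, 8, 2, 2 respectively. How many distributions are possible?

By stars and bars, unrestricted non-negative solutions to x_1+…+x_4 = 13 number C(13+3,3) = 560.
Subtract solutions that violate a single cap (substitute x_i' = x_i − (cap_i+1)): x_1 ≥ 4 gives C(12,3) = 220; x_2 ≥ 9 gives C(7,3) = 35; x_3 ≥ 3 gives C(13,3) = 286; x_4 ≥ 3 gives C(13,3) = 286. Together 827.
Add back pairs where two caps are both exceeded: 1 + 84 + 84 + 4 + 4 + 120 = 297.
Subtract triples: 0 + 0 + 20 + 0 = 20.
By inclusion–exclusion the count is 560 − 827 + 297 − 20 = 10.

10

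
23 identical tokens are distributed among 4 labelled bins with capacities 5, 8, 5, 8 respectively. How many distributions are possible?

20

Ignoring the caps, the number of non-negative solutions to x_1+…+x_4 = 23 is C(26,3) = 2600.
Subtract solutions that violate a single cap (substitute x_i' = x_i − (cap_i+1)): x_1 ≥ 6 gives C(20,3) = 1140; x_2 ≥ 9 gives C(17,3) = 680; x_3 ≥ 6 gives C(20,3) = 1140; x_4 ≥ 9 gives C(17,3) = 680. Together 3640.
Add back pairs where two caps are both exceeded: 165 + 364 + 165 + 165 + 56 + 165 = 1080.
Subtract triples: 10 + 0 + 10 + 0 = 20.
By inclusion–exclusion the count is 2600 − 3640 + 1080 − 20 = 20.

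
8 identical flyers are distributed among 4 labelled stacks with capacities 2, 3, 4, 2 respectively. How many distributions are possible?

18

Without the upper bounds there are C(11,3) = 165 ways to split 8 among 4 stacks.
Subtract solutions that violate a single cap (substitute x_i' = x_i − (cap_i+1)): x_1 ≥ 3 gives C(8,3) = 56; x_2 ≥ 4 gives C(7,3) = 35; x_3 ≥ 5 gives C(6,3) = 20; x_4 ≥ 3 gives C(8,3) = 56. Together 167.
Add back pairs where two caps are both exceeded: 4 + 1 + 10 + 0 + 4 + 1 = 20.
By inclusion–exclusion the count is 165 − 167 + 20 = 18.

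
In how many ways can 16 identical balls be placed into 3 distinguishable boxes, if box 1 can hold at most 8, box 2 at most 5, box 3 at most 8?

Without the upper bounds there are C(18,2) = 153 ways to split 16 among 3 boxes.
Subtract solutions that violate a single cap (substitute x_i' = x_i − (cap_i+1)): x_1 ≥ 9 gives C(9,2) = 36; x_2 ≥ 6 gives C(12,2) = 66; x_3 ≥ 9 gives C(9,2) = 36. Together 138.
Add back pairs where two caps are both exceeded: 3 + 0 + 3 = 6.
By inclusion–exclusion the count is 153 − 138 + 6 = 21.

21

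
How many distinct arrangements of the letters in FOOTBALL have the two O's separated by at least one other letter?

There are 8!/(2!·2!) = 10080 arrangements of FOOTBALL in total.
If the two O's are adjacent, glue them into one block, leaving 7 items to arrange: (7)!/(2!) = 2520 ways.
Subtracting, 10080 − 2520 = 7560 arrangements keep the O's apart.

7560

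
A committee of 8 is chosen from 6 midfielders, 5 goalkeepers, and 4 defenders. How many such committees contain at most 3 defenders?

6105

Split by how many defenders are chosen (0 through 3).
Sum: C(4,0)·C(11,8) + C(4,1)·C(11,7) + C(4,2)·C(11,6) + C(4,3)·C(11,5) = 165 + 1320 + 2772 + 1848 = 6105.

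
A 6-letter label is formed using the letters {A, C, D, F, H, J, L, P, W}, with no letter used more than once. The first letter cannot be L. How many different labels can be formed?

The first letter has 9−1 = 8 choices (anything except L).
The remaining 5 letters are filled from the other 8 symbols without repetition: 8 × 7 × 6 × 5 × 4 = 6720.
Total: 8 × 6720 = 53760.

53760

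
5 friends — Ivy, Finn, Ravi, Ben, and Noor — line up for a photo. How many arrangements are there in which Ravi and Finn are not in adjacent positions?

72

There are 5! = 120 arrangements in all. If Ravi and Finn are adjacent, merging them into one block gives 2·(4)! = 48 arrangements.
So 120 − 48 = 72 arrangements keep them apart.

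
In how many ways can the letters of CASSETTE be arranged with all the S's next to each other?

Treat the 2 copies of S as a single block. The multiset to arrange is then {SS, A, C, E, E, T, T}, 7 items in all.
That gives (7)!/(2!·2!) = 1260 arrangements.

1260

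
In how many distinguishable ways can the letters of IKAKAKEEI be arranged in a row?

7560

IKAKAKEEI has 9 letters with A appearing twice, E appearing twice, I appearing twice, and K appearing 3 times.
So there are 9! / (3!·2!·2!·2!) = 7560 distinguishable arrangements.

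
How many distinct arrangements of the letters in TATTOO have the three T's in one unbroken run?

12

Treat the 3 copies of T as a single block. The multiset to arrange is then {TTT, A, O, O}, 4 items in all.
That gives (4)!/(2!) = 12 arrangements.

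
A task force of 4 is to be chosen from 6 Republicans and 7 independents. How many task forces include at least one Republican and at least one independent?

665

Unrestricted: C(13,4) = 715 ways to pick any 4 of the 13.
Subtract selections that omit an entire group: no Republicans → C(7,4) = 35; no independents → C(6,4) = 15.
Both groups omitted at once is impossible, so 715 − 50 = 665.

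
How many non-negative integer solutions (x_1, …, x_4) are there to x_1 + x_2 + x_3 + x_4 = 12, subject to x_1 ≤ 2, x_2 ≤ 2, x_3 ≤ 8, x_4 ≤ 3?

18

Ignoring the caps, the number of non-negative solutions to x_1+…+x_4 = 12 is C(15,3) = 455.
Subtract solutions that violate a single cap (substitute x_i' = x_i − (cap_i+1)): x_1 ≥ 3 gives C(12,3) = 220; x_2 ≥ 3 gives C(12,3) = 220; x_3 ≥ 9 gives C(6,3) = 20; x_4 ≥ 4 gives C(11,3) = 165. Together 625.
Add back pairs where two caps are both exceeded: 84 + 1 + 56 + 1 + 56 + 0 = 198.
Subtract triples: 0 + 10 + 0 + 0 = 10.
By inclusion–exclusion the count is 455 − 625 + 198 − 10 = 18.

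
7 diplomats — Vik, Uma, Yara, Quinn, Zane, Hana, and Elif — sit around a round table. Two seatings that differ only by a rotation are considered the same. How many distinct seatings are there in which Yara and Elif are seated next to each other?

Glue Yara and Elif into a block (2 internal orders). Seating 6 units around a circle gives (5)! arrangements.
So 2 × (5)! = 2 × 120 = 240.

240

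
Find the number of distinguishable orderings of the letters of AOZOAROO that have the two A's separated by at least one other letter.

There are 8!/(4!·2!) = 840 arrangements of AOZOAROO in total.
Arrangements with the A's together: treat AA as one letter, giving (7)!/(4!) = 210.
Hence 840 − 210 = 630.

630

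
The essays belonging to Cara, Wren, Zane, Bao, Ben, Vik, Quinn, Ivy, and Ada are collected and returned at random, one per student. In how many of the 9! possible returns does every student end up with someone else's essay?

Let Aᵢ be the assignments in which student i gets their own essay. We want the size of the complement of A₁∪…∪A_9.
By inclusion–exclusion this is Σ_{j=0}^{9} (−1)^j C(9,j)·(9−j)!.
Computing: 362880 − 362880 + 181440 − 60480 + 15120 − 3024 + 504 − 72 + 9 − 1 = 133496.

133496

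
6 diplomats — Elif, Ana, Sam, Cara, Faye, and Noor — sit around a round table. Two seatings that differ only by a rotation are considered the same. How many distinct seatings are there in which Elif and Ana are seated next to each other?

48

Treat {Elif, Ana} as one unit (2 internal orders) and seat the resulting 5 units around the table: (4)! circular arrangements.
So 2 × (4)! = 2 × 24 = 48.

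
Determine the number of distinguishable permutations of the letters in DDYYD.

DDYYD has 5 letters with D appearing 3 times and Y appearing twice.
Dividing 5! = 120 by 3!·2! = 12 for the repeated letters gives 10.

10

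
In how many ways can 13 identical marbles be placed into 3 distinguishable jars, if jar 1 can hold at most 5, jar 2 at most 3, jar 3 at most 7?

6

By stars and bars, unrestricted non-negative solutions to x_1+…+x_3 = 13 number C(13+2,2) = 105.
Subtract solutions that violate a single cap (substitute x_i' = x_i − (cap_i+1)): x_1 ≥ 6 gives C(9,2) = 36; x_2 ≥ 4 gives C(11,2) = 55; x_3 ≥ 8 gives C(7,2) = 21. Together 112.
Add back pairs where two caps are both exceeded: 10 + 0 + 3 = 13.
By inclusion–exclusion the count is 105 − 112 + 13 = 6.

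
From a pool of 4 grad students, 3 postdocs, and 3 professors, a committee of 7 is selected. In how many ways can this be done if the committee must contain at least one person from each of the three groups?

118

Total 7-person selections from all 10: C(10,7) = 120.
Subtract selections that omit an entire group: no grad students → C(6,7) = 0; no postdocs → C(7,7) = 1; no professors → C(7,7) = 1.
Add back selections omitting two groups (i.e. drawn from a single group): C(4,7) + C(3,7) + C(3,7) = 0.
By inclusion–exclusion: 120 − 2 + 0 = 118.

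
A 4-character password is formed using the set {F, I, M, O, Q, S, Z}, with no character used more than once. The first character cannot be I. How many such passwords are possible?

720

The first character has 7−1 = 6 choices (anything except I).
The remaining 3 characters are filled from the other 6 symbols without repetition: 6 × 5 × 4 = 120.
Total: 6 × 120 = 720.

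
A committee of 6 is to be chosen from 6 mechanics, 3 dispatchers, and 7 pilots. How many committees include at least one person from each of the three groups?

6006

Unrestricted: C(16,6) = 8008 ways to pick any 6 of the 16.
Selections missing a whole group: no mechanics → C(10,6) = 210; no dispatchers → C(13,6) = 1716; no pilots → C(9,6) = 84.
Add back selections omitting two groups (i.e. drawn from a single group): C(6,6) + C(3,6) + C(7,6) = 8.
By inclusion–exclusion: 8008 − 2010 + 8 = 6006.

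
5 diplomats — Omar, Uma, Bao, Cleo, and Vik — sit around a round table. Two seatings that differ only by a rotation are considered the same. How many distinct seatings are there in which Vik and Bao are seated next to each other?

12

Treat {Vik, Bao} as one unit (2 internal orders) and seat the resulting 4 units around the table: (3)! circular arrangements.
So 2 × (3)! = 2 × 6 = 12.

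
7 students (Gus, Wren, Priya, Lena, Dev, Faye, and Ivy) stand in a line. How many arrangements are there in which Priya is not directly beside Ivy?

There are 7! = 5040 arrangements in all. If Priya and Ivy are adjacent, merging them into one block gives 2·(6)! = 1440 arrangements.
Complementary counting: 5040 − 1440 = 3600.

3600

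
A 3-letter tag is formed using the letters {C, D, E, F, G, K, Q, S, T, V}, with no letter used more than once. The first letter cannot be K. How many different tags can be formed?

The first letter has 10−1 = 9 choices (anything except K).
The remaining 2 letters are filled from the other 9 symbols without repetition: 9 × 8 = 72.
Total: 9 × 72 = 648.

648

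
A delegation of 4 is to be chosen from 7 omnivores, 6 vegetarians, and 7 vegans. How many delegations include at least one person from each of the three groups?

Unrestricted: C(20,4) = 4845 ways to pick any 4 of the 20.
Selections missing a whole group: no omnivores → C(13,4) = 715; no vegetarians → C(14,4) = 1001; no vegans → C(13,4) = 715.
Add back selections omitting two groups (i.e. drawn from a single group): C(7,4) + C(6,4) + C(7,4) = 85.
By inclusion–exclusion: 4845 − 2431 + 85 = 2499.

2499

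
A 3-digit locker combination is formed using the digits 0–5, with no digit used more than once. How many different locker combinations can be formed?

With no repetition, fill the 3 digits in order: 6 choices, then 5, down to 4.
6 × 5 × 4 = 120.

120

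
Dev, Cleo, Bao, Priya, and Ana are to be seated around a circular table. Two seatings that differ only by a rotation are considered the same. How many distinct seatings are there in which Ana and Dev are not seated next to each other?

Without the restriction there are (4)! = 24 seatings.
Those with Ana next to Dev: fuse the pair into one unit and seat 4 units around a circle — 2·(3)! = 12.
Subtracting, 24 − 12 = 12.

12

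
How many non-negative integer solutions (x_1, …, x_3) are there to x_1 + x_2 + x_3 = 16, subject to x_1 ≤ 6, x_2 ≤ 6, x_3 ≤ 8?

15

By stars and bars, unrestricted non-negative solutions to x_1+…+x_3 = 16 number C(16+2,2) = 153.
Subtract solutions that violate a single cap (substitute x_i' = x_i − (cap_i+1)): x_1 ≥ 7 gives C(11,2) = 55; x_2 ≥ 7 gives C(11,2) = 55; x_3 ≥ 9 gives C(9,2) = 36. Together 146.
Add back pairs where two caps are both exceeded: 6 + 1 + 1 = 8.
By inclusion–exclusion the count is 153 − 146 + 8 = 15.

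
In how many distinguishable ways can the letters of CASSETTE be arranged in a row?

5040

CASSETTE has 8 letters with E appearing twice, S appearing twice, and T appearing twice.
The number of distinct arrangements is 8!/(2!·2!·2!) = 40320/8 = 5040.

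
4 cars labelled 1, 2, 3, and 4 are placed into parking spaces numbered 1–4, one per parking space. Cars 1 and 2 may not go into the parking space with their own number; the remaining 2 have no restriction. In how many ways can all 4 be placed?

14

Let Aᵢ (for i ∈ {1, 2}) be the placements that put car i in its forbidden parking space. Any j of these fix j positions, leaving (4−j)! ways to fill the rest, and there are C(2,j) ways to pick which j.
By inclusion–exclusion, the number of valid placements is Σ_{j=0}^{2} (−1)^j C(2,j)·(4−j)!.
Computing: 24 − 12 + 2 = 14.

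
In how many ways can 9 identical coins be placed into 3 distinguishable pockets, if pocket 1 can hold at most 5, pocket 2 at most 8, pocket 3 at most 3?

23

Without the upper bounds there are C(11,2) = 55 ways to split 9 among 3 pockets.
Subtract solutions that violate a single cap (substitute x_i' = x_i − (cap_i+1)): x_1 ≥ 6 gives C(5,2) = 10; x_2 ≥ 9 gives C(2,2) = 1; x_3 ≥ 4 gives C(7,2) = 21. Together 32.
No two caps can be exceeded simultaneously, so the pair terms are all 0.
By inclusion–exclusion the count is 55 − 32 + 0 = 23.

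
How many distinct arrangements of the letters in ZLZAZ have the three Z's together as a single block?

6

Treat the 3 copies of Z as a single block. The multiset to arrange is then {ZZZ, A, L}, 3 items in all.
All 3 items are distinct, so there are (3)! = 6 arrangements.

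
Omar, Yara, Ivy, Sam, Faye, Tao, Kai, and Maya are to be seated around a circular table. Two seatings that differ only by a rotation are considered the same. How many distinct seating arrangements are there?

5040

Fix one person's seat to break rotational symmetry; the remaining 7 people can be arranged in (7)! = 5040 ways.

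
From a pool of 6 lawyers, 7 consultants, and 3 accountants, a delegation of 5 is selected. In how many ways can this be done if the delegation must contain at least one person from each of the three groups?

Total 5-person selections from all 16: C(16,5) = 4368.
Subtract selections that omit an entire group: no lawyers → C(10,5) = 252; no consultants → C(9,5) = 126; no accountants → C(13,5) = 1287.
Add back selections omitting two groups (i.e. drawn from a single group): C(6,5) + C(7,5) + C(3,5) = 27.
By inclusion–exclusion: 4368 − 1665 + 27 = 2730.

2730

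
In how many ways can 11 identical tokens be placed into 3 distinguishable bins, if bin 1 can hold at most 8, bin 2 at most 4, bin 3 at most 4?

19

Ignoring the caps, the number of non-negative solutions to x_1+…+x_3 = 11 is C(13,2) = 78.
Subtract solutions that violate a single cap (substitute x_i' = x_i − (cap_i+1)): x_1 ≥ 9 gives C(4,2) = 6; x_2 ≥ 5 gives C(8,2) = 28; x_3 ≥ 5 gives C(8,2) = 28. Together 62.
Add back pairs where two caps are both exceeded: 0 + 0 + 3 = 3.
By inclusion–exclusion the count is 78 − 62 + 3 = 19.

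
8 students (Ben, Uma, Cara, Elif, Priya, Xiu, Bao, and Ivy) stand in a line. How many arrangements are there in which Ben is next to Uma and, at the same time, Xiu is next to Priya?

Treat {Ben,Uma} as one block (2 orders) and {Xiu,Priya} as another (2 orders).
That leaves 6 units to arrange: 2 × 2 × 6! = 4 × 720 = 2880.

2880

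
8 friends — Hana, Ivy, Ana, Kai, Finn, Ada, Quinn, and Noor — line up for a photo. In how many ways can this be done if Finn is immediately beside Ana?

10080

Place the 6 others and the Finn-Ana pair as 7 objects in a line; the pair has 2 internal arrangements.
So the count is 2·(7)! = 10080.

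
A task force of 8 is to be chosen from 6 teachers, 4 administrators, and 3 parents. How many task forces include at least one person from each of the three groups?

1233

Unrestricted: C(13,8) = 1287 ways to pick any 8 of the 13.
Subtract selections that omit an entire group: no teachers → C(7,8) = 0; no administrators → C(9,8) = 9; no parents → C(10,8) = 45.
Add back selections omitting two groups (i.e. drawn from a single group): C(6,8) + C(4,8) + C(3,8) = 0.
By inclusion–exclusion: 1287 − 54 + 0 = 1233.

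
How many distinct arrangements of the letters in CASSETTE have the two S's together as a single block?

1260

Treat the 2 copies of S as a single block. The multiset to arrange is then {SS, A, C, E, E, T, T}, 7 items in all.
That gives (7)!/(2!·2!) = 1260 arrangements.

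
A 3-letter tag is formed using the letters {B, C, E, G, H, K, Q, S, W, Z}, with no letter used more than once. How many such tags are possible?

720

Choose and order 3 of the 10 symbols: the first letter has 10 options, the next 9, then 8.
That product is 10 × 9 × 8 = 720.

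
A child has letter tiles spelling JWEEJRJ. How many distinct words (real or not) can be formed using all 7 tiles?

420

JWEEJRJ has 7 letters with E appearing twice and J appearing 3 times.
So there are 7! / (3!·2!) = 420 distinguishable arrangements.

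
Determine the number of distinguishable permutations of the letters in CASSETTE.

Letter multiplicities in CASSETTE: A×1, C×1, E×2, S×2, T×2.
Dividing 8! = 40320 by 2!·2!·2! = 8 for the repeated letters gives 5040.

5040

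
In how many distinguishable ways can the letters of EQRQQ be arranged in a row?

The 5 letters of EQRQQ have repeats: Q appearing 3 times.
So there are 5! / (3!) = 20 distinguishable arrangements.

20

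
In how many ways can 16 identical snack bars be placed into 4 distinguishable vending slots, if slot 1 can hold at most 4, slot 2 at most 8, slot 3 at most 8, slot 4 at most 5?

By stars and bars, unrestricted non-negative solutions to x_1+…+x_4 = 16 number C(16+3,3) = 969.
Subtract solutions that violate a single cap (substitute x_i' = x_i − (cap_i+1)): x_1 ≥ 5 gives C(14,3) = 364; x_2 ≥ 9 gives C(10,3) = 120; x_3 ≥ 9 gives C(10,3) = 120; x_4 ≥ 6 gives C(13,3) = 286. Together 890.
Add back pairs where two caps are both exceeded: 10 + 10 + 56 + 0 + 4 + 4 = 84.
By inclusion–exclusion the count is 969 − 890 + 84 = 163.

163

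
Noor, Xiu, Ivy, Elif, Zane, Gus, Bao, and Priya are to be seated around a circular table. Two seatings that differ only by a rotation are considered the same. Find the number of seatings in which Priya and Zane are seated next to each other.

1440

Glue Priya and Zane into a block (2 internal orders). Seating 7 units around a circle gives (6)! arrangements.
So 2 × (6)! = 2 × 720 = 1440.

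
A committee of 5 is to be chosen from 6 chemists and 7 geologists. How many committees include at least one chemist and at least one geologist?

Total 5-person selections from all 13: C(13,5) = 1287.
Selections missing a whole group: no chemists → C(7,5) = 21; no geologists → C(6,5) = 6.
Both groups omitted at once is impossible, so 1287 − 27 = 1260.

1260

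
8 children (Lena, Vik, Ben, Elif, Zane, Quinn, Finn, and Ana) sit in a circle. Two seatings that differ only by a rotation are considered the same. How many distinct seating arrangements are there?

Fix one person's seat to break rotational symmetry; the remaining 7 people can be arranged in (7)! = 5040 ways.

5040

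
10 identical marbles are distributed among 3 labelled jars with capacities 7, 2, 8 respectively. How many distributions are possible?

Without the upper bounds there are C(12,2) = 66 ways to split 10 among 3 jars.
Subtract solutions that violate a single cap (substitute x_i' = x_i − (cap_i+1)): x_1 ≥ 8 gives C(4,2) = 6; x_2 ≥ 3 gives C(9,2) = 36; x_3 ≥ 9 gives C(3,2) = 3. Together 45.
No two caps can be exceeded simultaneously, so the pair terms are all 0.
By inclusion–exclusion the count is 66 − 45 + 0 = 21.

21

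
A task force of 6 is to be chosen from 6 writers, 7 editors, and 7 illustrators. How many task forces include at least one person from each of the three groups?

32340

Total 6-person selections from all 20: C(20,6) = 38760.
Subtract selections that omit an entire group: no writers → C(14,6) = 3003; no editors → C(13,6) = 1716; no illustrators → C(13,6) = 1716.
Add back selections omitting two groups (i.e. drawn from a single group): C(6,6) + C(7,6) + C(7,6) = 15.
By inclusion–exclusion: 38760 − 6435 + 15 = 32340.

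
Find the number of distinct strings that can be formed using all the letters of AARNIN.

The 6 letters of AARNIN have repeats: A appearing twice and N appearing twice.
The number of distinct arrangements is 6!/(2!·2!) = 720/4 = 180.

180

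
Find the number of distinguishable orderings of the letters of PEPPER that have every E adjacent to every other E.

Treat the 2 copies of E as a single block. The multiset to arrange is then {EE, P, P, P, R}, 5 items in all.
That gives (5)!/(3!) = 20 arrangements.

20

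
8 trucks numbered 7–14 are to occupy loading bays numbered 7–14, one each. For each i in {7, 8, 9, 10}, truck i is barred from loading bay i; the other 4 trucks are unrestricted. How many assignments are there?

24024

Let Aᵢ (for 7 ≤ i ≤ 10) be the placements that put truck i in its forbidden loading bay. Any j of these fix j positions, leaving (8−j)! ways to fill the rest, and there are C(4,j) ways to pick which j.
By inclusion–exclusion, the number of valid placements is Σ_{j=0}^{4} (−1)^j C(4,j)·(8−j)!.
Computing: 40320 − 20160 + 4320 − 480 + 24 = 24024.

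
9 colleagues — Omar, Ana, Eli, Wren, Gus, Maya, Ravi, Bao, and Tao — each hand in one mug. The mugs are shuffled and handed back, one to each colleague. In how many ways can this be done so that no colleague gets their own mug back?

133496

Let Aᵢ be the assignments in which colleague i gets their own mug. We want the size of the complement of A₁∪…∪A_9.
By inclusion–exclusion this is Σ_{j=0}^{9} (−1)^j C(9,j)·(9−j)!.
Computing: 362880 − 362880 + 181440 − 60480 + 15120 − 3024 + 504 − 72 + 9 − 1 = 133496.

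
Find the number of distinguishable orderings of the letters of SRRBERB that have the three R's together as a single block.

Treat the 3 copies of R as a single block. The multiset to arrange is then {RRR, B, B, E, S}, 5 items in all.
That gives (5)!/(2!) = 60 arrangements.

60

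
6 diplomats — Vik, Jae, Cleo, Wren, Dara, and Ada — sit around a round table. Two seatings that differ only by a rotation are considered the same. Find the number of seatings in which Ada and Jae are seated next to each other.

48

Glue Ada and Jae into a block (2 internal orders). Seating 5 units around a circle gives (4)! arrangements.
So 2 × (4)! = 2 × 24 = 48.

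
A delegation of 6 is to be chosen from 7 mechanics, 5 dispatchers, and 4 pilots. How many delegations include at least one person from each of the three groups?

6545

Total 6-person selections from all 16: C(16,6) = 8008.
Subtract selections that omit an entire group: no mechanics → C(9,6) = 84; no dispatchers → C(11,6) = 462; no pilots → C(12,6) = 924.
Add back selections omitting two groups (i.e. drawn from a single group): C(7,6) + C(5,6) + C(4,6) = 7.
By inclusion–exclusion: 8008 − 1470 + 7 = 6545.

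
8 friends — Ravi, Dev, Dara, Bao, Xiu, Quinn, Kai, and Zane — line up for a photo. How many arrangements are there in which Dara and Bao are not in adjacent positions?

Of the 8! = 40320 arrangements, those with Dara and Bao adjacent number 2 × 7! = 10080 (treat the pair as a block with 2 internal orders).
So 40320 − 10080 = 30240 arrangements keep them apart.

30240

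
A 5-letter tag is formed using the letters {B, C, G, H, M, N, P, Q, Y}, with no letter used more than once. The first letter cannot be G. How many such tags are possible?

The first letter has 9−1 = 8 choices (anything except G).
The remaining 4 letters are filled from the other 8 symbols without repetition: 8 × 7 × 6 × 5 = 1680.
Total: 8 × 1680 = 13440.

13440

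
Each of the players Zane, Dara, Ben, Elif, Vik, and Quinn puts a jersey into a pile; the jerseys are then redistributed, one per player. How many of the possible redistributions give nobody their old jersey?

265

This is the derangement count D_6: permutations of 6 items with no fixed point.
By inclusion–exclusion this is Σ_{j=0}^{6} (−1)^j C(6,j)·(6−j)!.
Computing: 720 − 720 + 360 − 120 + 30 − 6 + 1 = 265.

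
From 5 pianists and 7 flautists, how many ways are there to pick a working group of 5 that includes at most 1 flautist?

36

Split by how many flautists are chosen (0 through 1).
Sum: C(7,0)·C(5,5) + C(7,1)·C(5,4) = 1 + 35 = 36.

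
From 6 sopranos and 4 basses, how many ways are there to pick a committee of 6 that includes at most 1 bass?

Split by how many basses are chosen (0 through 1).
Sum: C(4,0)·C(6,6) + C(4,1)·C(6,5) = 1 + 24 = 25.

25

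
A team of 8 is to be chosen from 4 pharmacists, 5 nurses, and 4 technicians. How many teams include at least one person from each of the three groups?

Total 8-person selections from all 13: C(13,8) = 1287.
Subtract selections that omit an entire group: no pharmacists → C(9,8) = 9; no nurses → C(8,8) = 1; no technicians → C(9,8) = 9.
Add back selections omitting two groups (i.e. drawn from a single group): C(4,8) + C(5,8) + C(4,8) = 0.
By inclusion–exclusion: 1287 − 19 + 0 = 1268.

1268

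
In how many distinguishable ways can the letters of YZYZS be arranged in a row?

Letter multiplicities in YZYZS: S×1, Y×2, Z×2.
Dividing 5! = 120 by 2!·2! = 4 for the repeated letters gives 30.

30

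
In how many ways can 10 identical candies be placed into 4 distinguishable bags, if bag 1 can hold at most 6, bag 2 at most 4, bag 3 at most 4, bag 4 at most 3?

Ignoring the caps, the number of non-negative solutions to x_1+…+x_4 = 10 is C(13,3) = 286.
Subtract solutions that violate a single cap (substitute x_i' = x_i − (cap_i+1)): x_1 ≥ 7 gives C(6,3) = 20; x_2 ≥ 5 gives C(8,3) = 56; x_3 ≥ 5 gives C(8,3) = 56; x_4 ≥ 4 gives C(9,3) = 84. Together 216.
Add back pairs where two caps are both exceeded: 0 + 0 + 0 + 1 + 4 + 4 = 9.
By inclusion–exclusion the count is 286 − 216 + 9 = 79.

79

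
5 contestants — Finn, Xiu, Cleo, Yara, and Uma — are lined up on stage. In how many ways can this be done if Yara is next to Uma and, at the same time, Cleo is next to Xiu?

24

Treat {Yara,Uma} as one block (2 orders) and {Cleo,Xiu} as another (2 orders).
That leaves 3 units to arrange: 2 × 2 × 3! = 4 × 6 = 24.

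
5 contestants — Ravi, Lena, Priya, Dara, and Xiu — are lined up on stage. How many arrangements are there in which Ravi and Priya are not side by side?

Of the 5! = 120 arrangements, those with Ravi and Priya adjacent number 2 × 4! = 48 (treat the pair as a block with 2 internal orders).
Complementary counting: 120 − 48 = 72.

72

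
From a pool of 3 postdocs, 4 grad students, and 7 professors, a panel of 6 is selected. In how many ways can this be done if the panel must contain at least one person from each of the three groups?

2331

Unrestricted: C(14,6) = 3003 ways to pick any 6 of the 14.
Selections missing a whole group: no postdocs → C(11,6) = 462; no grad students → C(10,6) = 210; no professors → C(7,6) = 7.
Add back selections omitting two groups (i.e. drawn from a single group): C(3,6) + C(4,6) + C(7,6) = 7.
By inclusion–exclusion: 3003 − 679 + 7 = 2331.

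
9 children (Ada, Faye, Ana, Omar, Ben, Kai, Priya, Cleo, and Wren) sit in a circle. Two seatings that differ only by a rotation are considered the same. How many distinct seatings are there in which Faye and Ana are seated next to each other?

10080

Glue Faye and Ana into a block (2 internal orders). Seating 8 units around a circle gives (7)! arrangements.
So 2 × (7)! = 2 × 5040 = 10080.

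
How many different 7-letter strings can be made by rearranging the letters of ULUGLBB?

ULUGLBB has 7 letters with B appearing twice, L appearing twice, and U appearing twice.
Dividing 7! = 5040 by 2!·2!·2! = 8 for the repeated letters gives 630.

630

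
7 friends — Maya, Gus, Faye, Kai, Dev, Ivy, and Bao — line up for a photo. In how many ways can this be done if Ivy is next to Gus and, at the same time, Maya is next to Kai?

Treat {Ivy,Gus} as one block (2 orders) and {Maya,Kai} as another (2 orders).
That leaves 5 units to arrange: 2 × 2 × 5! = 4 × 120 = 480.

480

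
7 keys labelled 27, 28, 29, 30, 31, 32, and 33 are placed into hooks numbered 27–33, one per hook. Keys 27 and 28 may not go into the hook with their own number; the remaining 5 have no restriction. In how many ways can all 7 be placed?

Let Aᵢ (for i ∈ {27, 28}) be the placements that put key i in its forbidden hook. Any j of these fix j positions, leaving (7−j)! ways to fill the rest, and there are C(2,j) ways to pick which j.
By inclusion–exclusion, the number of valid placements is Σ_{j=0}^{2} (−1)^j C(2,j)·(7−j)!.
Computing: 5040 − 1440 + 120 = 3720.

3720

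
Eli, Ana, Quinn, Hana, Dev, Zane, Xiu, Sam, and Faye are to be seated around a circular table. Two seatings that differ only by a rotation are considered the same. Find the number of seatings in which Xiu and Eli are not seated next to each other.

30240

Without the restriction there are (8)! = 40320 seatings.
Seatings with Xiu beside Eli: treat them as a block with 2 internal orders, giving 2 × (7)! = 10080.
Subtracting, 40320 − 10080 = 30240.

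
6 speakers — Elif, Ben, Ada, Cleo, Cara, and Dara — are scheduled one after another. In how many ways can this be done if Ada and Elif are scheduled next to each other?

Treat {Ada, Elif} as a single unit. There are 5 units to order, and the pair itself can be ordered 2 ways.
So the count is 2·(5)! = 240.

240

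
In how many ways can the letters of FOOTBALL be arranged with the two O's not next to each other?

7560

There are 8!/(2!·2!) = 10080 arrangements of FOOTBALL in total.
If the two O's are adjacent, glue them into one block, leaving 7 items to arrange: (7)!/(2!) = 2520 ways.
Subtracting, 10080 − 2520 = 7560 arrangements keep the O's apart.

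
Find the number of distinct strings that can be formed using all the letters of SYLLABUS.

Letter multiplicities in SYLLABUS: A×1, B×1, L×2, S×2, U×1, Y×1.
So there are 8! / (2!·2!) = 10080 distinguishable arrangements.

10080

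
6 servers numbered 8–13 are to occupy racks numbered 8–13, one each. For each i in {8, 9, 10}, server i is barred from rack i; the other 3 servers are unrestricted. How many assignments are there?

426

Let Aᵢ (for i ∈ {8, 9, 10}) be the placements that put server i in its forbidden rack. Any j of these fix j positions, leaving (6−j)! ways to fill the rest, and there are C(3,j) ways to pick which j.
By inclusion–exclusion, the number of valid placements is Σ_{j=0}^{3} (−1)^j C(3,j)·(6−j)!.
Computing: 720 − 360 + 72 − 6 = 426.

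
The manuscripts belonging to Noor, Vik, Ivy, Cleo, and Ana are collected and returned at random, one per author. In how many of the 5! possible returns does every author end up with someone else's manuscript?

44

This is the derangement count D_5: permutations of 5 items with no fixed point.
By inclusion–exclusion this is Σ_{j=0}^{5} (−1)^j C(5,j)·(5−j)!.
Computing: 120 − 120 + 60 − 20 + 5 − 1 = 44.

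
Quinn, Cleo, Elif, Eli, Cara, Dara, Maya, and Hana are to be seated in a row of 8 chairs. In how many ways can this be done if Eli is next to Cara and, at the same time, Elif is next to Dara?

2880

Treat {Eli,Cara} as one block (2 orders) and {Elif,Dara} as another (2 orders).
That leaves 6 units to arrange: 2 × 2 × 6! = 4 × 720 = 2880.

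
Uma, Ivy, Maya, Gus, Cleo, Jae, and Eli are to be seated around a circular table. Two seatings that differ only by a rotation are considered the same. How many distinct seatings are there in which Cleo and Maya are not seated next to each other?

480

All circular seatings of 7 people number (6)! = 720.
Seatings with Cleo beside Maya: treat them as a block with 2 internal orders, giving 2 × (5)! = 240.
Subtracting, 720 − 240 = 480.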